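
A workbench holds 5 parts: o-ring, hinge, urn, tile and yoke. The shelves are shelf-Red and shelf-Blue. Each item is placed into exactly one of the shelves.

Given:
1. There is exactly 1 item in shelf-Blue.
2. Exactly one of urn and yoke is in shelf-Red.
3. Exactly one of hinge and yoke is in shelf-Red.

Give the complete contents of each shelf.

shelf-Red = {hinge, o-ring, tile, urn}; shelf-Blue = {yoke}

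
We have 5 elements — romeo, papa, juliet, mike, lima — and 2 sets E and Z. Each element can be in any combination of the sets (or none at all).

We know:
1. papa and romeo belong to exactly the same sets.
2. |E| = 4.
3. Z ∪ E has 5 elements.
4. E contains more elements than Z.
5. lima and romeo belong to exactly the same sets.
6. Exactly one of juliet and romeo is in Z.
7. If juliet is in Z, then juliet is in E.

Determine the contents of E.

E = {juliet, lima, papa, romeo}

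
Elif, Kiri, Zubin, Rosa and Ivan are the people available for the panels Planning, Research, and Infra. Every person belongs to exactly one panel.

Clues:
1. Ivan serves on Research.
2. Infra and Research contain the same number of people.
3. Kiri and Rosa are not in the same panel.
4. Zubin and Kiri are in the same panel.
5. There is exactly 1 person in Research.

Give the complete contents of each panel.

Planning = {Elif, Kiri, Zubin}; Research = {Ivan}; Infra = {Rosa}

From (1): Ivan ∈ Research.
(5): Research already has 1, so the rest are out.
Suppose Elif ∉ Planning: no assignment then satisfies all the clues, so Elif ∈ Planning.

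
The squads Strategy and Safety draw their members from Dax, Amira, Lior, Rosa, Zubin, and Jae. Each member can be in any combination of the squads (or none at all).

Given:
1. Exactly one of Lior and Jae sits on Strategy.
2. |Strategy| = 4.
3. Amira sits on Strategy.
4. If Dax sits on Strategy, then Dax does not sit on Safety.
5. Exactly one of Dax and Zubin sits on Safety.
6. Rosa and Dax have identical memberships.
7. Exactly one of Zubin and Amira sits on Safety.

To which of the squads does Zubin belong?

Zubin: Safety

From (3): Amira ∈ Strategy.
Suppose Zubin ∈ Strategy: no assignment then satisfies all the clues, so Zubin ∉ Strategy.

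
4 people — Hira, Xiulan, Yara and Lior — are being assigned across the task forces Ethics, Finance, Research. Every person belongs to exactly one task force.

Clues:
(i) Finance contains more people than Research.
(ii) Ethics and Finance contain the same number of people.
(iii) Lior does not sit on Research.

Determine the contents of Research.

Research = {}

From (iii): Lior ∉ Research.
Suppose Hira ∈ Research: no assignment then satisfies all the clues, so Hira ∉ Research.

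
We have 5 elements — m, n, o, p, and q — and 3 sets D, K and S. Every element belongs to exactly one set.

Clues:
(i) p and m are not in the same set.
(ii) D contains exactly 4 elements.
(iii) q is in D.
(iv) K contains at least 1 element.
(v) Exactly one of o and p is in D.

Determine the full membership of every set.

D = {m, n, o, q}; K = {p}; S = {}

From (iii): q ∈ D.
Suppose m ∉ D: no assignment then satisfies all the clues, so m ∈ D.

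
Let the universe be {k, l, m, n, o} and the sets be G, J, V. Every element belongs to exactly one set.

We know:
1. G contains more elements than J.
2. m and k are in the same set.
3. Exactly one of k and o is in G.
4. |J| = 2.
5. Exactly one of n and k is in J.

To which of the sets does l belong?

l: G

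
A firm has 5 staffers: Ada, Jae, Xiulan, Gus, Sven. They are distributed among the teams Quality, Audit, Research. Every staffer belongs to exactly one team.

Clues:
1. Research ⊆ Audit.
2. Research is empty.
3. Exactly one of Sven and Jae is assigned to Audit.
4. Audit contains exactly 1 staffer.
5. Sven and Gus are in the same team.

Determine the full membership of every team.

Quality = {Ada, Gus, Sven, Xiulan}; Audit = {Jae}; Research = {}

(2): Research already has 0, so the rest are out.
Suppose Ada ∉ Quality: no assignment then satisfies all the clues, so Ada ∈ Quality.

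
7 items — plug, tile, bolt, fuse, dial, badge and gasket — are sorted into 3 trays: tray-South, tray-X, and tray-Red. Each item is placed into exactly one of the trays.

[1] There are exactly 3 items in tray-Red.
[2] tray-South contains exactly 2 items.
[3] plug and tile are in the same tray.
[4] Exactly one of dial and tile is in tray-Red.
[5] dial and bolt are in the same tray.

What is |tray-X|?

2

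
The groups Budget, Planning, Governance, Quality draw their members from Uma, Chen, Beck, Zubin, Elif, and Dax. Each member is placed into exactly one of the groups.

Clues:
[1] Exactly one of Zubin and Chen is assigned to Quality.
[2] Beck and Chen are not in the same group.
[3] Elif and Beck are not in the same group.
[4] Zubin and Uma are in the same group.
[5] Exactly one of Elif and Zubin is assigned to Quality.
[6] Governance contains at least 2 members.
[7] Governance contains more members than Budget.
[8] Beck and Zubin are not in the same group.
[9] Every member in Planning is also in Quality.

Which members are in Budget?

Budget = {Beck}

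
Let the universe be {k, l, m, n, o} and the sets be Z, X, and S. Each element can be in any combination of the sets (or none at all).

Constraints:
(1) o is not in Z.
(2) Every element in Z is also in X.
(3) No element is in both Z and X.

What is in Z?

Z = {}

From (1): o ∉ Z.
Suppose k ∈ Z: no assignment then satisfies all the clues, so k ∉ Z.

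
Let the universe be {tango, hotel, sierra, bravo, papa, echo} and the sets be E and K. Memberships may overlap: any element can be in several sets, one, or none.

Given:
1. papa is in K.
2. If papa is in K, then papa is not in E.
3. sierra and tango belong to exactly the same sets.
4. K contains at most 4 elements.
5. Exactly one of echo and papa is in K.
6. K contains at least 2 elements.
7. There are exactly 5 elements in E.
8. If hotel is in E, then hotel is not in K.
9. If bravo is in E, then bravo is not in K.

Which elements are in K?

K = {papa, sierra, tango}

From (1): papa ∈ K.
(2): papa ∉ E.
(5) (exactly one): echo ∉ K.
(7): only 5 candidates remain for E, so all are in.
(8): hotel ∉ K.
(9): bravo ∉ K.
Suppose tango ∉ K: no assignment then satisfies all the clues, so tango ∈ K.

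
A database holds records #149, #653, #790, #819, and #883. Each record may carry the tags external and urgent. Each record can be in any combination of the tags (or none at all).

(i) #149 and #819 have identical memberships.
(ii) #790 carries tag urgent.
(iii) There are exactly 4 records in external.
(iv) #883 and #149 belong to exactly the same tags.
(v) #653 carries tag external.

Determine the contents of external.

external = {#149, #653, #819, #883}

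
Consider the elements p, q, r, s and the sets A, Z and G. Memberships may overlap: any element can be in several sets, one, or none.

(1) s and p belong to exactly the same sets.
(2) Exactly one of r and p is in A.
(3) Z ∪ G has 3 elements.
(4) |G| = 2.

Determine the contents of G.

G = {p, s}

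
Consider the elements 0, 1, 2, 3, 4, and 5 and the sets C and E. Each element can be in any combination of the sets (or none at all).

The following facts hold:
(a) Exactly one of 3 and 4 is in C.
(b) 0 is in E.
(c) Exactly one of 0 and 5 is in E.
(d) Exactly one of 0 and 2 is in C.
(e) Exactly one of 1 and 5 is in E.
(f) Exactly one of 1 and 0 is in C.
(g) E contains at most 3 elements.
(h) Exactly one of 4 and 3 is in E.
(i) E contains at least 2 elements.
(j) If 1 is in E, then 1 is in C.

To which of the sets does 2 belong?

From (b): 0 ∈ E.
(c) (exactly one): 5 ∉ E.
(e) (exactly one): 1 ∈ E.
(j): 1 ∈ C.
(f) (exactly one): 0 ∉ C.
(d) (exactly one): 2 ∈ C.
Suppose 2 ∈ E: no assignment then satisfies all the clues, so 2 ∉ E.

2: C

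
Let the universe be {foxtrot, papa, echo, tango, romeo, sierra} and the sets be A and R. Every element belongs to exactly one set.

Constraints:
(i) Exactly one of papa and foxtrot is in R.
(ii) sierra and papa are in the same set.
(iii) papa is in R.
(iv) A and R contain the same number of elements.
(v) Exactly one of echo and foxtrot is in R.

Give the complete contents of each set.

A = {foxtrot, romeo, tango}; R = {echo, papa, sierra}

From (iii): papa ∈ R.
(i) (exactly one): foxtrot ∉ R.
(ii): sierra matches papa: sierra ∉ A.
(ii): sierra matches papa: sierra ∈ R.
(v) (exactly one): echo ∈ R.
Only one set left: foxtrot ∈ A.
Suppose tango ∉ A: no assignment then satisfies all the clues, so tango ∈ A.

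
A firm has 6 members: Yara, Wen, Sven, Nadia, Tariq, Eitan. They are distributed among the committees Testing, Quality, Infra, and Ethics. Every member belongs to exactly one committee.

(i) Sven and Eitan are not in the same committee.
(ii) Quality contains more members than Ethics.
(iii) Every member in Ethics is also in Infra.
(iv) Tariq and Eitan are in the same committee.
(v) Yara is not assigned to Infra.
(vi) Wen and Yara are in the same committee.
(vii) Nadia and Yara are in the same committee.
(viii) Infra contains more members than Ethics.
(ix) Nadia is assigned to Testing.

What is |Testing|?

3

From (v): Yara ∉ Infra.
From (ix): Nadia ∈ Testing.
(iii) contrapositive: Yara ∉ Ethics.
(vi): Wen matches Yara: Wen ∉ Infra.
(vi): Wen matches Yara: Wen ∉ Ethics.
(vii): Yara matches Nadia: Yara ∈ Testing.
(vi): Wen matches Yara: Wen ∈ Testing.
Suppose Sven ∈ Testing: no assignment then satisfies all the clues, so Sven ∉ Testing.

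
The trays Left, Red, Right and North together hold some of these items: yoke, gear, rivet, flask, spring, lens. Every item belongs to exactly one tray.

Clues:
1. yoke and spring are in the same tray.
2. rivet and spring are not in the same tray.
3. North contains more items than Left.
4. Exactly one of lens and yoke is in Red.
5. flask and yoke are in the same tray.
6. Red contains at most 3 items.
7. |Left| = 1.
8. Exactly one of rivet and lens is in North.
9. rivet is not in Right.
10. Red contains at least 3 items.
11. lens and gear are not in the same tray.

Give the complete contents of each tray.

Left = {lens}; Red = {flask, spring, yoke}; Right = {}; North = {gear, rivet}

From (9): rivet ∉ Right.
Suppose yoke ∈ Left: no assignment then satisfies all the clues, so yoke ∉ Left.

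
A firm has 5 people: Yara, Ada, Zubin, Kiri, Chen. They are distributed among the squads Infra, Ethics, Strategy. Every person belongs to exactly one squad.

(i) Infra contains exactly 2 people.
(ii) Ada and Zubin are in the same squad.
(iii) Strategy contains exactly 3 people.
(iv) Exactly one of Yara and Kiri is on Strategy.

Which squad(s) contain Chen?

Chen: Infra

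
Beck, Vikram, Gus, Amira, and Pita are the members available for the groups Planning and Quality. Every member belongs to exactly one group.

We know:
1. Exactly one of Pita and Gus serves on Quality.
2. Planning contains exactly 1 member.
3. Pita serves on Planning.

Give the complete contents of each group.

From (3): Pita ∈ Planning.
(1) (exactly one): Gus ∈ Quality.
(2): Planning already has 1, so the rest are out.
Only one group left: Beck ∈ Quality.
Only one group left: Vikram ∈ Quality.
Only one group left: Amira ∈ Quality.

Planning = {Pita}; Quality = {Amira, Beck, Gus, Vikram}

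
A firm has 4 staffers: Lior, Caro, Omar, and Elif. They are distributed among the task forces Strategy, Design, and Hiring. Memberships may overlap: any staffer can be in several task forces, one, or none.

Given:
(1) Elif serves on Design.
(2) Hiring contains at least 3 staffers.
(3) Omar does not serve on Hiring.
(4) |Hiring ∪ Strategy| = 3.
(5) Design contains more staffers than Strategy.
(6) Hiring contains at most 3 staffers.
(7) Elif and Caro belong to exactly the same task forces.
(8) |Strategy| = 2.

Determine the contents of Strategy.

Strategy = {Caro, Elif}

From (1): Elif ∈ Design.
From (3): Omar ∉ Hiring.
(2): only 3 candidates remain for Hiring, so all are in.
(7): Caro matches Elif: Caro ∈ Design.
Suppose Lior ∈ Strategy: no assignment then satisfies all the clues, so Lior ∉ Strategy.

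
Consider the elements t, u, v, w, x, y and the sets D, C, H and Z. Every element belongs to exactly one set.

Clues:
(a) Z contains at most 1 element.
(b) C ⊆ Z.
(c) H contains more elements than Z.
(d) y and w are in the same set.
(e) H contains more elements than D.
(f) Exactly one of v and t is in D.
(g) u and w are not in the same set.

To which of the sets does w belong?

w: H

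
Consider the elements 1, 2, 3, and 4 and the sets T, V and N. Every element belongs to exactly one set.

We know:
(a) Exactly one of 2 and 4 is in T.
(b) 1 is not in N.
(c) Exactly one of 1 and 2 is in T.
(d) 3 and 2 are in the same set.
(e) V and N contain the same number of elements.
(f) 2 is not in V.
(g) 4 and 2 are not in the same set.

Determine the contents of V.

V = {1}

From (b): 1 ∉ N.
From (f): 2 ∉ V.
(d): 3 matches 2: 3 ∉ V.
Suppose 1 ∉ V: no assignment then satisfies all the clues, so 1 ∈ V.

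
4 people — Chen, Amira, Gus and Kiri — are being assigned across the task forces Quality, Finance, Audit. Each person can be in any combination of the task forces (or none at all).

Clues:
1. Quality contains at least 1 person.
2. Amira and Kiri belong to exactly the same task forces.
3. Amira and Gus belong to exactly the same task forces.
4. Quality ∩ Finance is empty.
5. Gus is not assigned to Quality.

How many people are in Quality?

From (5): Gus ∉ Quality.
(3): Amira matches Gus: Amira ∉ Quality.
(2): Kiri matches Amira: Kiri ∉ Quality.
(1): only 1 candidates remain for Quality, so all are in.
(4) (disjoint): Chen ∉ Finance.

1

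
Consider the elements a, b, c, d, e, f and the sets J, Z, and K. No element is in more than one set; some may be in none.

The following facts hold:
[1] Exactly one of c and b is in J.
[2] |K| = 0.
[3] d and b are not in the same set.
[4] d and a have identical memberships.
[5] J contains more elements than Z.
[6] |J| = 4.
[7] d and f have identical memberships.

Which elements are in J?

J = {a, c, d, f}

(2): K already has 0, so the rest are out.
Suppose a ∉ J: no assignment then satisfies all the clues, so a ∈ J.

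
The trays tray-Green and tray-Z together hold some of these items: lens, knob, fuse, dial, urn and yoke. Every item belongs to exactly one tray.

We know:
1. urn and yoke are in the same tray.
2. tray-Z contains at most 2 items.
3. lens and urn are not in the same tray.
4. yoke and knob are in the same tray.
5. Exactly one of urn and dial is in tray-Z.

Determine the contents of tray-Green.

tray-Green = {fuse, knob, urn, yoke}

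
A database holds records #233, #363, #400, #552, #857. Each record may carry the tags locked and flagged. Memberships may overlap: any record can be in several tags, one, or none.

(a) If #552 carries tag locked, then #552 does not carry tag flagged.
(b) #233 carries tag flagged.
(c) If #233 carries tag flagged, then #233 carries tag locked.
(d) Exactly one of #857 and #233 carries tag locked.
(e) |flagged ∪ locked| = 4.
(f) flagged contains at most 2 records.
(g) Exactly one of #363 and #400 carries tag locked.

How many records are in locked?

3

From (b): #233 ∈ flagged.
(c): #233 ∈ locked.
(d) (exactly one): #857 ∉ locked.
Suppose #552 ∉ locked: no assignment then satisfies all the clues, so #552 ∈ locked.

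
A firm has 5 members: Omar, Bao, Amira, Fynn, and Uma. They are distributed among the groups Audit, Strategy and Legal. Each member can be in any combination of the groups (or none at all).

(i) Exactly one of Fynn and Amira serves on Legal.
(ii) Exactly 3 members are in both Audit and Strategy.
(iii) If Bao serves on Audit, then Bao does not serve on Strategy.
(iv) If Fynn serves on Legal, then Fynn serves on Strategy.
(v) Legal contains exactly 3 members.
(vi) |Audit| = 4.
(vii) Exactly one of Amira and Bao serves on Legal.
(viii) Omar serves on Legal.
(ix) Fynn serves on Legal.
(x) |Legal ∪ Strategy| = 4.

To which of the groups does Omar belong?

Omar: Audit, Legal, Strategy

From (viii): Omar ∈ Legal.
From (ix): Fynn ∈ Legal.
(i) (exactly one): Amira ∉ Legal.
(iv): Fynn ∈ Strategy.
(vii) (exactly one): Bao ∈ Legal.
(v): Legal already has 3, so the rest are out.
Suppose Omar ∉ Audit: no assignment then satisfies all the clues, so Omar ∈ Audit.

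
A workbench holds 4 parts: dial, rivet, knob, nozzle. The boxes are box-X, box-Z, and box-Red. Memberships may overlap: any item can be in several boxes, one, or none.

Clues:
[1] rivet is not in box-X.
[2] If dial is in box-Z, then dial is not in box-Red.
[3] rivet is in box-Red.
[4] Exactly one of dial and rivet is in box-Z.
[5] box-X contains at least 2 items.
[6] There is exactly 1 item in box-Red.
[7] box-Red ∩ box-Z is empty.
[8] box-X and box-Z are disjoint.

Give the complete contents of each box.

box-X = {knob, nozzle}; box-Z = {dial}; box-Red = {rivet}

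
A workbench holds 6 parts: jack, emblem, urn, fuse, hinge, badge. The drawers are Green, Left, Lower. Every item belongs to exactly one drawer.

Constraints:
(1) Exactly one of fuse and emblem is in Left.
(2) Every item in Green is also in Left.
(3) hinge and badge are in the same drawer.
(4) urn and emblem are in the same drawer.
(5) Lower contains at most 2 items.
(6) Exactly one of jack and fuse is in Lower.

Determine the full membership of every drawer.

Green = {}; Left = {badge, emblem, hinge, jack, urn}; Lower = {fuse}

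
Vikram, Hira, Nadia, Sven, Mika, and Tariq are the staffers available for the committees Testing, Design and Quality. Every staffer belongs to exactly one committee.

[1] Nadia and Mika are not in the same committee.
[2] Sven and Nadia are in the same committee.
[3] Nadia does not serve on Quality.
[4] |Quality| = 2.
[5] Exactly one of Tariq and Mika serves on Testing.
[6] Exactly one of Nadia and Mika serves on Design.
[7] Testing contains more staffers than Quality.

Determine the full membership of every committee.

Testing = {Nadia, Sven, Tariq}; Design = {Mika}; Quality = {Hira, Vikram}

From (3): Nadia ∉ Quality.
(2): Sven matches Nadia: Sven ∉ Quality.
Suppose Vikram ∈ Testing: no assignment then satisfies all the clues, so Vikram ∉ Testing.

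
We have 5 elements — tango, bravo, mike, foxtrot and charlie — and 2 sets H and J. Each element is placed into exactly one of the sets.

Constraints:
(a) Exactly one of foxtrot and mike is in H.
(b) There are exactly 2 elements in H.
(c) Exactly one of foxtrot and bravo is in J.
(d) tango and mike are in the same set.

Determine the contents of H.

H = {charlie, foxtrot}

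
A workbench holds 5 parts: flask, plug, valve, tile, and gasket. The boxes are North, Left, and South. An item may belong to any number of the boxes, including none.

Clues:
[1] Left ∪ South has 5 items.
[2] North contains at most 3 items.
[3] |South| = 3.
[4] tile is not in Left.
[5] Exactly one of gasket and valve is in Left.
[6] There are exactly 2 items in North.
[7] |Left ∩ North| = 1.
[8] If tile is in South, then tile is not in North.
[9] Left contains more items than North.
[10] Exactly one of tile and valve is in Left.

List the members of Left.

Left = {flask, plug, valve}

From (4): tile ∉ Left.
(10) (exactly one): valve ∈ Left.
(5) (exactly one): gasket ∉ Left.
Suppose flask ∉ Left: no assignment then satisfies all the clues, so flask ∈ Left.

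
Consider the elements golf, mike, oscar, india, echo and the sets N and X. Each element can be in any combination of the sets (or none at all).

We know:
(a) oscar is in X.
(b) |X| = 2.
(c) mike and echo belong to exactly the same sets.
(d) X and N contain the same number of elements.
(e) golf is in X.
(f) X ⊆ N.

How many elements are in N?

2

From (a): oscar ∈ X.
From (e): golf ∈ X.
(b): X already has 2, so the rest are out.
(f) with golf ∈ X: golf ∈ N.
(f) with oscar ∈ X: oscar ∈ N.
Suppose mike ∈ N: no assignment then satisfies all the clues, so mike ∉ N.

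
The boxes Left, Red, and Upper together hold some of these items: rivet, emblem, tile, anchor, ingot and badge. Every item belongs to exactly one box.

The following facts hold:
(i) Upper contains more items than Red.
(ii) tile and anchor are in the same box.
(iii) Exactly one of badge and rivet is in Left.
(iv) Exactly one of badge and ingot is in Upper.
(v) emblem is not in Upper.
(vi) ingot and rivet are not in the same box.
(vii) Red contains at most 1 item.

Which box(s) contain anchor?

anchor: Upper

From (v): emblem ∉ Upper.
Suppose anchor ∈ Left: no assignment then satisfies all the clues, so anchor ∉ Left.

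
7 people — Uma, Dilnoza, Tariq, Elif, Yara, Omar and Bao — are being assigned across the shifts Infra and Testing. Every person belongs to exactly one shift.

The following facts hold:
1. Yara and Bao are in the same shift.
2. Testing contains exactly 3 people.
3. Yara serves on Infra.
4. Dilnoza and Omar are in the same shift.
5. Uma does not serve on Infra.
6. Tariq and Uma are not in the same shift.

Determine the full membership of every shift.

Infra = {Bao, Elif, Tariq, Yara}; Testing = {Dilnoza, Omar, Uma}

From (3): Yara ∈ Infra.
From (5): Uma ∉ Infra.
(1): Bao matches Yara: Bao ∈ Infra.
Only one shift left: Uma ∈ Testing.
(6): Tariq ∉ Testing.
Only one shift left: Tariq ∈ Infra.
Suppose Dilnoza ∈ Infra: no assignment then satisfies all the clues, so Dilnoza ∉ Infra.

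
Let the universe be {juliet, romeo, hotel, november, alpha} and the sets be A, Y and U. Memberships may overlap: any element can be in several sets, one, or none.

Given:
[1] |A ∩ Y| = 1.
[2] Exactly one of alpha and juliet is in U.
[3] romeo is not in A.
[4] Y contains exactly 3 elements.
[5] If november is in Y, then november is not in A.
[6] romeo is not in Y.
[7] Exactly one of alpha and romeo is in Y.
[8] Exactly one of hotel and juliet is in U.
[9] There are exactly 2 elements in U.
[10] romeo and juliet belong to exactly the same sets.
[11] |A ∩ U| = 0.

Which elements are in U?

U = {juliet, romeo}

From (3): romeo ∉ A.
From (6): romeo ∉ Y.
(7) (exactly one): alpha ∈ Y.
(10): juliet matches romeo: juliet ∉ A.
(10): juliet matches romeo: juliet ∉ Y.
(4): only 3 candidates remain for Y, so all are in.
(5): november ∉ A.
Suppose juliet ∉ U: no assignment then satisfies all the clues, so juliet ∈ U.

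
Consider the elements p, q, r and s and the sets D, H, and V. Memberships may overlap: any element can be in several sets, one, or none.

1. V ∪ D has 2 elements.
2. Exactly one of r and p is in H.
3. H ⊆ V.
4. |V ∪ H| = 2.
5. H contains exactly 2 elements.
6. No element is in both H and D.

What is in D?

D = {}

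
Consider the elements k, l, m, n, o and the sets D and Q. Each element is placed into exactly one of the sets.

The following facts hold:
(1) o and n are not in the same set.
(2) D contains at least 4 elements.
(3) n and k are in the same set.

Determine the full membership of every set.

D = {k, l, m, n}; Q = {o}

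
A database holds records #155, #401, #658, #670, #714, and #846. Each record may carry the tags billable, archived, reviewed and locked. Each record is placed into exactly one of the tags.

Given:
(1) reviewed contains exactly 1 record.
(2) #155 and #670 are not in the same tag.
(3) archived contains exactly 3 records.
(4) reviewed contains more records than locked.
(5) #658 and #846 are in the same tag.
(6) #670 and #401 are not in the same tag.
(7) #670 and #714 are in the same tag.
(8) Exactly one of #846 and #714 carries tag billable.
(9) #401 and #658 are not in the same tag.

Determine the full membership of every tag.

billable = {#670, #714}; archived = {#155, #658, #846}; reviewed = {#401}; locked = {}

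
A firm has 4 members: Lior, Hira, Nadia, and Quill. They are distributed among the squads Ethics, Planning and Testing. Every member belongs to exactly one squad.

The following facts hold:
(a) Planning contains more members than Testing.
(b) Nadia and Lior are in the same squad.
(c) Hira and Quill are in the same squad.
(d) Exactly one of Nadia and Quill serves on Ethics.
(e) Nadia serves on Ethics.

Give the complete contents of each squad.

Ethics = {Lior, Nadia}; Planning = {Hira, Quill}; Testing = {}

From (e): Nadia ∈ Ethics.
(b): Lior matches Nadia: Lior ∈ Ethics.
(d) (exactly one): Quill ∉ Ethics.
(c): Hira matches Quill: Hira ∉ Ethics.
Suppose Hira ∉ Planning: no assignment then satisfies all the clues, so Hira ∈ Planning.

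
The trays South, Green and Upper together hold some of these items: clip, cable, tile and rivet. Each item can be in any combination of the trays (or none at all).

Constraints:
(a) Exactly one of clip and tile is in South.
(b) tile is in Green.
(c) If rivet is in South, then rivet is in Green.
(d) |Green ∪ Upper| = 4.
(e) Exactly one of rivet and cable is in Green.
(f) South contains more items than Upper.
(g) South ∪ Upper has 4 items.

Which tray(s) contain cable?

From (b): tile ∈ Green.
Suppose cable ∉ South: no assignment then satisfies all the clues, so cable ∈ South.

cable: South, Upper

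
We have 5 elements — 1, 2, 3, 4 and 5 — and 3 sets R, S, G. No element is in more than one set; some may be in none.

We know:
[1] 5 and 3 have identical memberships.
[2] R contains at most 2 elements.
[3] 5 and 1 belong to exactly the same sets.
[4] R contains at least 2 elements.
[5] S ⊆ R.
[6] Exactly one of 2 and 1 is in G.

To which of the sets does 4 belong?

4: R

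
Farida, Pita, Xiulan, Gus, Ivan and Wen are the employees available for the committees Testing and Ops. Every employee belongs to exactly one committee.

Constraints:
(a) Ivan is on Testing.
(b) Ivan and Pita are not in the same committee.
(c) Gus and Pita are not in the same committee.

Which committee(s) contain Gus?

Gus: Testing

From (a): Ivan ∈ Testing.
(b): Pita ∉ Testing.
Only one committee left: Pita ∈ Ops.
(c): Gus ∉ Ops.
Only one committee left: Gus ∈ Testing.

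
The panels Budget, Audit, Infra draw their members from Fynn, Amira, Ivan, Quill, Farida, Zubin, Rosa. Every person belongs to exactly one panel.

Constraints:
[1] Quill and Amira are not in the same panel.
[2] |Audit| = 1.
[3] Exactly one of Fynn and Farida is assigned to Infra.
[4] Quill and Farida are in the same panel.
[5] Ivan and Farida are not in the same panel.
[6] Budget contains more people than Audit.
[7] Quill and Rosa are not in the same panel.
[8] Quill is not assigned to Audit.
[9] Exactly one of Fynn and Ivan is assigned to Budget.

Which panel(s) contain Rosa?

Rosa: Budget

From (8): Quill ∉ Audit.
(4): Farida matches Quill: Farida ∉ Audit.
Suppose Rosa ∉ Budget: no assignment then satisfies all the clues, so Rosa ∈ Budget.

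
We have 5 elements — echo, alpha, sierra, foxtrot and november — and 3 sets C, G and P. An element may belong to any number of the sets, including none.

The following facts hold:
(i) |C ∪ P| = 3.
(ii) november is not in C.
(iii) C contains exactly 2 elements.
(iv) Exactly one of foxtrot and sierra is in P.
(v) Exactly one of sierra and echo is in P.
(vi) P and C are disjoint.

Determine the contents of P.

P = {sierra}

From (ii): november ∉ C.
Suppose echo ∈ P: no assignment then satisfies all the clues, so echo ∉ P.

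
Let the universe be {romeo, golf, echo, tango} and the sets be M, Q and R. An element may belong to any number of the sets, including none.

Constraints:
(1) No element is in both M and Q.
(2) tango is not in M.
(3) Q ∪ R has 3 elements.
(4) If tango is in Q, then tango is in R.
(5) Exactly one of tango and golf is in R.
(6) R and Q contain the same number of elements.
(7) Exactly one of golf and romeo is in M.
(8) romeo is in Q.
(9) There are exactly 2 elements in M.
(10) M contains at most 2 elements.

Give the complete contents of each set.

From (2): tango ∉ M.
From (8): romeo ∈ Q.
(1) (disjoint): romeo ∉ M.
(7) (exactly one): golf ∈ M.
(9): only 2 candidates remain for M, so all are in.
(1) (disjoint): golf ∉ Q.
(1) (disjoint): echo ∉ Q.
Suppose romeo ∈ R: no assignment then satisfies all the clues, so romeo ∉ R.

M = {echo, golf}; Q = {romeo, tango}; R = {echo, tango}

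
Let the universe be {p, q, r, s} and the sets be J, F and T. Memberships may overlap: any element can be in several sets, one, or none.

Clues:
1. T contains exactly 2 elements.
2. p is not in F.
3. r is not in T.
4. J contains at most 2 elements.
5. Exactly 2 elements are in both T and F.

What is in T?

T = {q, s}

From (2): p ∉ F.
From (3): r ∉ T.
Suppose p ∈ T: no assignment then satisfies all the clues, so p ∉ T.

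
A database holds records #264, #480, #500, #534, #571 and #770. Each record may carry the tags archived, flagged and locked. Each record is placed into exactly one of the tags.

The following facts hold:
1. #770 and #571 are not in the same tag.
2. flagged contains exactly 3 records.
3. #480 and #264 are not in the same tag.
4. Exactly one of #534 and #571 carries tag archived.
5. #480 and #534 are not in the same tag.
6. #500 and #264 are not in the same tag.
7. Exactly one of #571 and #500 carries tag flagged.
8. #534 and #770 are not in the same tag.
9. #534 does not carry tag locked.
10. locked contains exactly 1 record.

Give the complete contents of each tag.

archived = {#264, #534}; flagged = {#480, #500, #770}; locked = {#571}

From (9): #534 ∉ locked.
Suppose #264 ∉ archived: no assignment then satisfies all the clues, so #264 ∈ archived.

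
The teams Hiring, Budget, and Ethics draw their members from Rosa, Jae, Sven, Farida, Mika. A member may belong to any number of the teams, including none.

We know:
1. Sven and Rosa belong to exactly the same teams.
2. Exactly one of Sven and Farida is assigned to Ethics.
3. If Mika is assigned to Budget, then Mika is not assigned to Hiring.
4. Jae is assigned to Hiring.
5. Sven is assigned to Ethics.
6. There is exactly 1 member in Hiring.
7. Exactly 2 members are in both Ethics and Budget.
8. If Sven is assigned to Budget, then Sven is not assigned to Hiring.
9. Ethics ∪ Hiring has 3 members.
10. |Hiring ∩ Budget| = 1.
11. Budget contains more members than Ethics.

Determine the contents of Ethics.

Ethics = {Rosa, Sven}

From (4): Jae ∈ Hiring.
From (5): Sven ∈ Ethics.
(1): Rosa matches Sven: Rosa ∈ Ethics.
(2) (exactly one): Farida ∉ Ethics.
(6): Hiring already has 1, so the rest are out.
Suppose Jae ∈ Ethics: no assignment then satisfies all the clues, so Jae ∉ Ethics.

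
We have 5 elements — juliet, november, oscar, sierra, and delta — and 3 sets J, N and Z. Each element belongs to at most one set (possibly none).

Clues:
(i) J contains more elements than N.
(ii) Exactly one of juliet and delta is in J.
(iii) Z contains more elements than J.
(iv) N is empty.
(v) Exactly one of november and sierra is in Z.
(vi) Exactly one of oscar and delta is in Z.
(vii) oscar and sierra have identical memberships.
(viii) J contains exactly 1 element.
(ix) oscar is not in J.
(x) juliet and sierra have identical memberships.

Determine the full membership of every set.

J = {delta}; N = {}; Z = {juliet, oscar, sierra}

From (ix): oscar ∉ J.
(iv): N already has 0, so the rest are out.
(vii): sierra matches oscar: sierra ∉ J.
(x): juliet matches sierra: juliet ∉ J.
(ii) (exactly one): delta ∈ J.
(vi) (exactly one): oscar ∈ Z.
(vii): sierra matches oscar: sierra ∈ Z.
(viii): J already has 1, so the rest are out.
(x): juliet matches sierra: juliet ∈ Z.
(v) (exactly one): november ∉ Z.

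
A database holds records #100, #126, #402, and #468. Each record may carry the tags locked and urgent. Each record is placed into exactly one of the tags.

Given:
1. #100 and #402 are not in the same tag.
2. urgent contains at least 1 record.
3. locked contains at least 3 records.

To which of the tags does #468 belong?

#468: locked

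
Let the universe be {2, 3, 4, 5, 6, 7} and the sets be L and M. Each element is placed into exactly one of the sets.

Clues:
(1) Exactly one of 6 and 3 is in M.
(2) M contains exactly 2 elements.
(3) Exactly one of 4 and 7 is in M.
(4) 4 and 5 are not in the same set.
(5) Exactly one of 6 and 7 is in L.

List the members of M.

M = {4, 6}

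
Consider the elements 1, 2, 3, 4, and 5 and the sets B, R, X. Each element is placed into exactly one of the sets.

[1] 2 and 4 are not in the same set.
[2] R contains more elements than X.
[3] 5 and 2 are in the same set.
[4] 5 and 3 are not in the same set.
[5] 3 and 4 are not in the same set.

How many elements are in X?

1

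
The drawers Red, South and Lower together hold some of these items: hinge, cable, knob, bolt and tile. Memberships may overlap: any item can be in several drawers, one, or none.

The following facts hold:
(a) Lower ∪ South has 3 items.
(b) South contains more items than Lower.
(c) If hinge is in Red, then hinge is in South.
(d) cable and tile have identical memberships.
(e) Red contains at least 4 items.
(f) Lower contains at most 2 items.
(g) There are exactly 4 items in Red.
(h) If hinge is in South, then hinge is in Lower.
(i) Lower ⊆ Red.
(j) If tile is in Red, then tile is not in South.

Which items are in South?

South = {bolt, hinge, knob}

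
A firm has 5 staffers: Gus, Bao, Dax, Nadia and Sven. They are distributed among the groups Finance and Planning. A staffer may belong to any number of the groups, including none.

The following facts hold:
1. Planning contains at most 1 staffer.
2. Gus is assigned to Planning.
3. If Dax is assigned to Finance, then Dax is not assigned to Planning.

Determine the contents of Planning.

Planning = {Gus}

From (2): Gus ∈ Planning.
(1): Planning already has 1, so the rest are out.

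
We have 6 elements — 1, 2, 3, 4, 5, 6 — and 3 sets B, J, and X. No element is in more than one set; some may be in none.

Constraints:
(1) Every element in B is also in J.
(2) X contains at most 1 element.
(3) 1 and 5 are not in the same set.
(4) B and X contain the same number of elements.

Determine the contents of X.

X = {}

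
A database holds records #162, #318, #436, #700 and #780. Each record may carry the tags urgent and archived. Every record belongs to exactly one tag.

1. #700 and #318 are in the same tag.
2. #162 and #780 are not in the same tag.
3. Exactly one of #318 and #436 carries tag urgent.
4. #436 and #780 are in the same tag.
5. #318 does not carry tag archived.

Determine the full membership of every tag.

From (5): #318 ∉ archived.
(1): #700 matches #318: #700 ∉ archived.
Only one tag left: #318 ∈ urgent.
Only one tag left: #700 ∈ urgent.
(3) (exactly one): #436 ∉ urgent.
(4): #780 matches #436: #780 ∉ urgent.
Only one tag left: #436 ∈ archived.
Only one tag left: #780 ∈ archived.
(2): #162 ∉ archived.
Only one tag left: #162 ∈ urgent.

urgent = {#162, #318, #700}; archived = {#436, #780}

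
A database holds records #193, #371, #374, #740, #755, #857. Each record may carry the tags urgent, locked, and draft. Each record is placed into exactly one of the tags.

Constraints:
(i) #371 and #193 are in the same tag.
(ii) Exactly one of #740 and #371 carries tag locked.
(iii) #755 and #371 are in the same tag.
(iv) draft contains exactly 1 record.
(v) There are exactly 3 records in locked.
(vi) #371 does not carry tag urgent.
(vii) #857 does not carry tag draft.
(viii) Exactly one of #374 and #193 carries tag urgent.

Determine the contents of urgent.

From (vi): #371 ∉ urgent.
From (vii): #857 ∉ draft.
(i): #193 matches #371: #193 ∉ urgent.
(iii): #755 matches #371: #755 ∉ urgent.
(viii) (exactly one): #374 ∈ urgent.
Suppose #740 ∈ urgent: no assignment then satisfies all the clues, so #740 ∉ urgent.

urgent = {#374, #857}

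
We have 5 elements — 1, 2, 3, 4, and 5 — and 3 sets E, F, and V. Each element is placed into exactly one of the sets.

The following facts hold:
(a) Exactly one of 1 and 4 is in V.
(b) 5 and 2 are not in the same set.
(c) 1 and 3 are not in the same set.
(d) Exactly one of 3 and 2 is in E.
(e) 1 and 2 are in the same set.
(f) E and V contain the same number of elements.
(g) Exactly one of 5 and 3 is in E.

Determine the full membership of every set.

E = {3, 4}; F = {5}; V = {1, 2}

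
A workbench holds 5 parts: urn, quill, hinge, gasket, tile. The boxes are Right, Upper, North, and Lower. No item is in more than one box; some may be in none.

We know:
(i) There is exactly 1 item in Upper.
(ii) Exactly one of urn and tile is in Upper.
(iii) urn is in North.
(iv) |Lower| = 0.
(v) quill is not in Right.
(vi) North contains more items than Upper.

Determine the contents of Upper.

Upper = {tile}

From (iii): urn ∈ North.
From (v): quill ∉ Right.
(ii) (exactly one): tile ∈ Upper.
(iv): Lower already has 0, so the rest are out.
(i): Upper already has 1, so the rest are out.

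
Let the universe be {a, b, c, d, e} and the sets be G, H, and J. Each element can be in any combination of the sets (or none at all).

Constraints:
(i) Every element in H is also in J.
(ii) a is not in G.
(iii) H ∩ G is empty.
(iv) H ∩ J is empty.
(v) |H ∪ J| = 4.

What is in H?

H = {}

From (ii): a ∉ G.
Suppose a ∈ H: no assignment then satisfies all the clues, so a ∉ H.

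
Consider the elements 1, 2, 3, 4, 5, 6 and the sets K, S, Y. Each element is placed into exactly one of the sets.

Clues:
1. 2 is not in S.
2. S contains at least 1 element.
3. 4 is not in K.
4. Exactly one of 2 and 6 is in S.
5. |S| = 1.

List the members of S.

From (1): 2 ∉ S.
From (3): 4 ∉ K.
(4) (exactly one): 6 ∈ S.
(5): S already has 1, so the rest are out.
Only one set left: 4 ∈ Y.

S = {6}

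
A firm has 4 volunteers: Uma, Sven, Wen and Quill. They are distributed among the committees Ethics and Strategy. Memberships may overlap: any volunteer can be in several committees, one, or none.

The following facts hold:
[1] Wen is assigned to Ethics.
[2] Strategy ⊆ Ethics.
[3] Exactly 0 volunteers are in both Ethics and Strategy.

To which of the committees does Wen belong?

From (1): Wen ∈ Ethics.
Suppose Wen ∈ Strategy: no assignment then satisfies all the clues, so Wen ∉ Strategy.

Wen: Ethics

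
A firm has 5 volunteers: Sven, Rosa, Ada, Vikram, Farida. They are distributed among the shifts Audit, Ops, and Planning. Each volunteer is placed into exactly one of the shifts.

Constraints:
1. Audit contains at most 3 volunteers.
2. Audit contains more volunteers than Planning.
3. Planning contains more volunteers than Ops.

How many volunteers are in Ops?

0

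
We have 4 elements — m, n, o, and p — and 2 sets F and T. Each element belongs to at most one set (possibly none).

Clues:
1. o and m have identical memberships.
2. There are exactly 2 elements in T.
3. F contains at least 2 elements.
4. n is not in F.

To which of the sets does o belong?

o: F

From (4): n ∉ F.
Suppose o ∉ F: no assignment then satisfies all the clues, so o ∈ F.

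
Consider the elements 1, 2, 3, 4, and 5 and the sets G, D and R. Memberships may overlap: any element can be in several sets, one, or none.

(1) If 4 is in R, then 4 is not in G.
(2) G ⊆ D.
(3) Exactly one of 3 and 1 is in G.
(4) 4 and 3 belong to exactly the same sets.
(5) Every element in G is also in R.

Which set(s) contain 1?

1: D, G, R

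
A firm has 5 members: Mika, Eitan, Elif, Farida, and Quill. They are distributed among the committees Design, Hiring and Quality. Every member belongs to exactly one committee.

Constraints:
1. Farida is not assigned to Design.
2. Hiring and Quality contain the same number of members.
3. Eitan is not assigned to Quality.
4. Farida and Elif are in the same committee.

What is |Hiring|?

2

From (1): Farida ∉ Design.
From (3): Eitan ∉ Quality.
(4): Elif matches Farida: Elif ∉ Design.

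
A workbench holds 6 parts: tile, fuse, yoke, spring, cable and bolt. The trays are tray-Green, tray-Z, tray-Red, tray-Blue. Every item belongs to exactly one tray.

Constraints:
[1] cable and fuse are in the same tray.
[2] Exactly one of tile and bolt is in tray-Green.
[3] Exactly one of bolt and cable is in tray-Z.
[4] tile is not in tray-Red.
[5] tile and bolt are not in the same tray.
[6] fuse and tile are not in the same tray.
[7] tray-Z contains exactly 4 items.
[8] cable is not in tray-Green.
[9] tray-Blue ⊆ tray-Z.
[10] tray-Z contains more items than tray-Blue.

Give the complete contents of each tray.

tray-Green = {tile}; tray-Z = {cable, fuse, spring, yoke}; tray-Red = {bolt}; tray-Blue = {}

From (4): tile ∉ tray-Red.
From (8): cable ∉ tray-Green.
(1): fuse matches cable: fuse ∉ tray-Green.
Suppose tile ∉ tray-Green: no assignment then satisfies all the clues, so tile ∈ tray-Green.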